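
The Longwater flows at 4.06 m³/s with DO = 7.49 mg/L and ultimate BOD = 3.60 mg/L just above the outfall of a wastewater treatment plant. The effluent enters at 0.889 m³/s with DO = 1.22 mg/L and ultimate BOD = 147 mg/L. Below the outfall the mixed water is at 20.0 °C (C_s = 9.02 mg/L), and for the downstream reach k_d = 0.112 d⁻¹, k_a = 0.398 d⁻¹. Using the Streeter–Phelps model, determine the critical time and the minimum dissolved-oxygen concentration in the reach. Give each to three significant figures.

Mixed DO = (4.06×7.49 + 0.889×1.22)/(4.06+0.889) = 31.49/4.949 = 6.364 mg/L.
Mixed L₀ = (4.06×3.60 + 0.889×147)/(4.949) = 145.3/4.949 = 29.36 mg/L.
Initial deficit D₀ = C_s − DO₀ = 9.02 − 6.364 = 2.656 mg/L.
t_c = (1/0.2860) ln[(0.398/0.112)(1 − 2.656×0.2860/(0.112×29.36))] = 3.497 × ln(2.733) = 3.515 d.
D_c = (0.112/0.398) × 29.36 × e^(−0.112×3.515) = 0.2814 × 29.36 × 0.6746 = 5.573 mg/L.
Minimum DO = 9.02 − 5.573 = 3.447 mg/L.

t_c ≈ 3.51 d; minimum DO ≈ 3.45 mg/L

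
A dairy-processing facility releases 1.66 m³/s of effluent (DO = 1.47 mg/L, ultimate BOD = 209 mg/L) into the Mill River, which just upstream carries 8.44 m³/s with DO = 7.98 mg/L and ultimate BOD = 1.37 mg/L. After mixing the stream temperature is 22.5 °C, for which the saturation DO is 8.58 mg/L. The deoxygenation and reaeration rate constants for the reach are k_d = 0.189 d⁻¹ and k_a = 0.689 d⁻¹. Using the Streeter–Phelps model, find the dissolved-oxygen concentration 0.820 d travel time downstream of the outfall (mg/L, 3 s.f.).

Mixed DO = (8.44×7.98 + 1.66×1.47)/(8.44+1.66) = 69.79/10.10 = 6.910 mg/L.
Mixed L₀ = (8.44×1.37 + 1.66×209)/(10.10) = 358.5/10.10 = 35.50 mg/L.
Initial deficit D₀ = C_s − DO₀ = 8.58 − 6.910 = 1.670 mg/L.
D(0.820) = [0.189×35.50/(0.689−0.189)](e^(−0.189×0.820) − e^(−0.689×0.820)) + 1.670 e^(−0.689×0.820)
= 13.42 × (0.8564 − 0.5684) + 1.670 × 0.5684 = 4.814 mg/L.
DO = 8.58 − 4.814 = 3.766 mg/L.

DO ≈ 3.77 mg/L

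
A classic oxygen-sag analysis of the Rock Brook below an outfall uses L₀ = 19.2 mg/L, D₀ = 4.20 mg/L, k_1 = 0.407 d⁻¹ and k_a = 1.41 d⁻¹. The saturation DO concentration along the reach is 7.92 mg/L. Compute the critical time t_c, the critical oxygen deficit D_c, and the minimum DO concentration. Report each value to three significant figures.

t_c = [1/(k_a−k_1)] ln[(k_a/k_1)(1 − D₀(k_a−k_1)/(k_1 L₀))]
= [1/(1.41−0.407)] ln[(1.41/0.407)(1 − 4.20×1.003/(0.407×19.2))]
= (1/1.003) ln[3.464 × 0.4609] = 0.9970 × ln(1.597) = 0.9970 × 0.4680 = 0.4666 d.
L(t_c) = L₀ e^(−k_1 t_c) = 19.2 × 0.8270 = 15.88 mg/L, and at the critical point k_a D_c = k_1 L, so D_c = (0.407/1.41) × 15.88 = 4.584 mg/L.
Minimum DO = C_s − D_c = 7.92 − 4.584 = 3.336 mg/L.

t_c ≈ 0.467 d; D_c ≈ 4.58 mg/L; min DO ≈ 3.34 mg/L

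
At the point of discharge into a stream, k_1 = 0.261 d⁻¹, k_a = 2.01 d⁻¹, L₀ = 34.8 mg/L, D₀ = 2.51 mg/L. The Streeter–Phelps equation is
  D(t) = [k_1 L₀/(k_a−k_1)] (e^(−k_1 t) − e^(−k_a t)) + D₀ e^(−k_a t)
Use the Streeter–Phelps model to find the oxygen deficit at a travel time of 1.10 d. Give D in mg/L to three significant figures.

D ≈ 3.60 mg/L

k_1 L₀/(k_a−k_1) = 0.261×34.8/(2.01−0.261) = 9.083/1.749 = 5.193 mg/L.
e^(−k_1 t) = e^(−0.261×1.100) = 0.7504; e^(−k_a t) = e^(−2.01×1.100) = 0.1096.
D = 5.193 × (0.7504 − 0.1096) + 2.51 × 0.1096 = 3.328 + 0.2751 = 3.603 mg/L.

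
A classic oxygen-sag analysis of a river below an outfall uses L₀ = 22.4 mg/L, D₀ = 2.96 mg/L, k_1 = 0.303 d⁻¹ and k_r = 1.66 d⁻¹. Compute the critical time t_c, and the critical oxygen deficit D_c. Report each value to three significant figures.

t_c ≈ 0.593 d; D_c ≈ 3.42 mg/L

At the critical point dD/dt = 0, so k_1 L₀ e^(−k_1 t) = k_r D. Substituting D(t) from the Streeter–Phelps equation and solving for t gives
t_c = ln[(k_r/k_1)(1 − D₀(k_r−k_1)/(k_1 L₀))] / (k_r−k_1).
Here k_r−k_1 = 1.357 d⁻¹ and 1 − D₀(k_r−k_1)/(k_1 L₀) = 1 − 2.96×1.357/(0.303×22.4) = 0.4082, so
t_c = ln(5.479 × 0.4082) / 1.357 = 0.8048 / 1.357 = 0.5931 d.
D_c = (k_1/k_r) L₀ e^(−k_1 t_c) = (0.303/1.66) × 22.4 × e^(−0.303×0.5931) = 0.1825 × 22.4 × 0.8355 = 3.416 mg/L.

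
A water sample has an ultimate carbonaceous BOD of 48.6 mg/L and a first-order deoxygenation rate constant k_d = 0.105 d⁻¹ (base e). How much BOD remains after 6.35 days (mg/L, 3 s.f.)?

L_t = L₀ e^(−k_d t) = 48.6 × e^(−0.105×6.35) = 48.6 × 0.5134 = 24.95 mg/L.

L ≈ 24.9 mg/L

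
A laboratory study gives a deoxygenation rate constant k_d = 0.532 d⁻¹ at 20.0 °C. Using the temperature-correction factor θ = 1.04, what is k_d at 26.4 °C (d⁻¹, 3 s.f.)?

k_d ≈ 0.684 d⁻¹

k_d(T₂) = k_d(T₁) · θ^(T₂−T₁) = 0.532 × 1.04^(26.4−20.0)
= 0.532 × 1.04^6.40 = 0.532 × 1.285 = 0.6838 d⁻¹.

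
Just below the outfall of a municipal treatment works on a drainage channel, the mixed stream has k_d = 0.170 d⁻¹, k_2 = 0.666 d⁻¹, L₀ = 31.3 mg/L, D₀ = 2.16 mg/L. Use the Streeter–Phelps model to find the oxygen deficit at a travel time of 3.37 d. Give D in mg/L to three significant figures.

D ≈ 5.14 mg/L

k_d L₀/(k_2−k_d) = 0.170×31.3/(0.666−0.170) = 5.321/0.4960 = 10.73 mg/L.
e^(−k_d t) = e^(−0.170×3.370) = 0.5639; e^(−k_2 t) = e^(−0.666×3.370) = 0.1060.
D = 10.73 × (0.5639 − 0.1060) + 2.16 × 0.1060 = 4.912 + 0.2289 = 5.141 mg/L.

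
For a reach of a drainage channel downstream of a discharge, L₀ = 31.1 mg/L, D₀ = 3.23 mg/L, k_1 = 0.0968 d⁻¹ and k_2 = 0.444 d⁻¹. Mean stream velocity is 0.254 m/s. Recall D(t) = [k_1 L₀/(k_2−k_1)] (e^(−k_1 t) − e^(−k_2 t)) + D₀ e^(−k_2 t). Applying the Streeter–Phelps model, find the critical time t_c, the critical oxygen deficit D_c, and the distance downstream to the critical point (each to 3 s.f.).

With k_2/k_1 = 4.587 and 1 − D₀(k_2−k_1)/(k_1 L₀) = 0.6275,
t_c = ln(4.587 × 0.6275) / (0.444 − 0.0968) = ln(2.878) / 0.3472 = 1.057/0.3472 = 3.045 d.
D_c = (k_1/k_2) L₀ e^(−k_1 t_c) = (0.0968/0.444) × 31.1 × e^(−0.0968×3.045) = 0.2180 × 31.1 × 0.7447 = 5.050 mg/L.
x_c = v t_c = 0.254 m/s × 3.045 d × 86400 s/d = 66820 m ≈ 66.8 km.

t_c ≈ 3.04 d; D_c ≈ 5.05 mg/L; x_c ≈ 66.8 km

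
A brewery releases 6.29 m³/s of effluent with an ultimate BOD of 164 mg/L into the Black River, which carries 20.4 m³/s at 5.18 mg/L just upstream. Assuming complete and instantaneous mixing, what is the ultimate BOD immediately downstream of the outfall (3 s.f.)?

42.6 mg/L

Flow-weighted mixing: C = (Q_r C_r + Q_w C_w)/(Q_r + Q_w)
= (20.4×5.18 + 6.29×164)/(20.4 + 6.29) = 1137/26.69 = 42.61 mg/L.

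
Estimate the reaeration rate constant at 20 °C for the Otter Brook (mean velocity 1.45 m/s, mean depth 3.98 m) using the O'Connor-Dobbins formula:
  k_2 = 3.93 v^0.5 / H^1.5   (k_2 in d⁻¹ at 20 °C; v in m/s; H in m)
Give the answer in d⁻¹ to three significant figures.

k_2 ≈ 0.596 d⁻¹

k_2 = 3.93 × 1.45^0.5 / 3.98^1.5 = 3.93 × 1.204 / 7.940 = 0.5960 d⁻¹.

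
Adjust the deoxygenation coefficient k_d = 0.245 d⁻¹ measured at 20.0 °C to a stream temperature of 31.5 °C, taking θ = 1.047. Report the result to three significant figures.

k_d ≈ 0.415 d⁻¹

k_d(T₂) = k_d(T₁) · θ^(T₂−T₁) = 0.245 × 1.047^(31.5−20.0)
= 0.245 × 1.047^11.5 = 0.245 × 1.696 = 0.4155 d⁻¹.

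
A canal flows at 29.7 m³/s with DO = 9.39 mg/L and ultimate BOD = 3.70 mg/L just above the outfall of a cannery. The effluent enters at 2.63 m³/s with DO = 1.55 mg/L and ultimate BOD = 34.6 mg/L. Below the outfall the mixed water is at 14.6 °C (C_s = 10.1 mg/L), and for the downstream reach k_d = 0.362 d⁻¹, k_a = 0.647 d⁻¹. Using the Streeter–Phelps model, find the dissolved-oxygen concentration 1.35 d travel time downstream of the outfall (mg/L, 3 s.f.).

DO ≈ 7.99 mg/L

Mixed DO = (29.7×9.39 + 2.63×1.55)/(29.7+2.63) = 283.0/32.33 = 8.752 mg/L.
Mixed L₀ = (29.7×3.70 + 2.63×34.6)/(32.33) = 200.9/32.33 = 6.214 mg/L.
Initial deficit D₀ = C_s − DO₀ = 10.1 − 8.752 = 1.348 mg/L.
D(1.35) = [0.362×6.214/(0.647−0.362)](e^(−0.362×1.35) − e^(−0.647×1.35)) + 1.348 e^(−0.647×1.35)
= 7.892 × (0.6134 − 0.4175) + 1.348 × 0.4175 = 2.109 mg/L.
DO = 10.1 − 2.109 = 7.991 mg/L.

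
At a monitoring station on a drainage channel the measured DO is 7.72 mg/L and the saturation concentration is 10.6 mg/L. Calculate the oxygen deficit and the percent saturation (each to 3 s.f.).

D ≈ 2.88 mg/L; 72.8 % saturation

D = C_s − C = 10.6 − 7.72 = 2.88 mg/L.
% saturation = 7.72/10.6 × 100 = 72.8 %.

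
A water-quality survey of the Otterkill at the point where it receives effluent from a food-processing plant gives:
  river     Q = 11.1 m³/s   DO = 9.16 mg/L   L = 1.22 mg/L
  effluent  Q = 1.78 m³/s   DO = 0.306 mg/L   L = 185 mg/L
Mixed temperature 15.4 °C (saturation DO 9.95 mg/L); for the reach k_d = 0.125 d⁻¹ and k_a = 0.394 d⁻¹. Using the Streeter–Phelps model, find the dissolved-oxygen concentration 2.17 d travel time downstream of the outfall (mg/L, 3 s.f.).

DO ≈ 4.92 mg/L

Mixed DO = (11.1×9.16 + 1.78×0.306)/(11.1+1.78) = 102.2/12.88 = 7.936 mg/L.
Mixed L₀ = (11.1×1.22 + 1.78×185)/(12.88) = 342.8/12.88 = 26.62 mg/L.
Initial deficit D₀ = C_s − DO₀ = 9.95 − 7.936 = 2.014 mg/L.
D(2.17) = [0.125×26.62/(0.394−0.125)](e^(−0.125×2.17) − e^(−0.394×2.17)) + 2.014 e^(−0.394×2.17)
= 12.37 × (0.7624 − 0.4253) + 2.014 × 0.4253 = 5.026 mg/L.
DO = 9.95 − 5.026 = 4.924 mg/L.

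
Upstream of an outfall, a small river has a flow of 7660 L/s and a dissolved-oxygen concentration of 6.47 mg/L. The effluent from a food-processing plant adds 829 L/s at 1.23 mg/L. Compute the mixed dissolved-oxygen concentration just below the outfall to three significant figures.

Flow-weighted mixing: C = (Q_r C_r + Q_w C_w)/(Q_r + Q_w)
= (7660×6.47 + 829×1.23)/(7660 + 829) = 50580/8489 = 5.958 mg/L.

5.96 mg/L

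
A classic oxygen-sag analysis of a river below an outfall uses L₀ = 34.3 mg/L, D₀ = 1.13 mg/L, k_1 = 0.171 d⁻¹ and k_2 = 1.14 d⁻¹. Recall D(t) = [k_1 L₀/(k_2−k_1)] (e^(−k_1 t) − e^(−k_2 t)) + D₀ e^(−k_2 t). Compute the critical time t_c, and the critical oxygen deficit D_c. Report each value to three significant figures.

t_c ≈ 1.74 d; D_c ≈ 3.82 mg/L

At the critical point dD/dt = 0, so k_1 L₀ e^(−k_1 t) = k_2 D. Substituting D(t) from the Streeter–Phelps equation and solving for t gives
t_c = ln[(k_2/k_1)(1 − D₀(k_2−k_1)/(k_1 L₀))] / (k_2−k_1).
Here k_2−k_1 = 0.9690 d⁻¹ and 1 − D₀(k_2−k_1)/(k_1 L₀) = 1 − 1.13×0.9690/(0.171×34.3) = 0.8133, so
t_c = ln(6.667 × 0.8133) / 0.9690 = 1.690 / 0.9690 = 1.745 d.
L(t_c) = L₀ e^(−k_1 t_c) = 34.3 × 0.7421 = 25.45 mg/L, and at the critical point k_2 D_c = k_1 L, so D_c = (0.171/1.14) × 25.45 = 3.818 mg/L.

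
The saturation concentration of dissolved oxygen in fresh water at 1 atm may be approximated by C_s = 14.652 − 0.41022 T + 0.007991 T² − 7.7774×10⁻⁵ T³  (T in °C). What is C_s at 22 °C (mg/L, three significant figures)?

C_s ≈ 8.67 mg/L

C_s = 14.652 − 0.41022×22 + 0.007991×22² − 7.7774×10⁻⁵×22³ = 8.667 mg/L.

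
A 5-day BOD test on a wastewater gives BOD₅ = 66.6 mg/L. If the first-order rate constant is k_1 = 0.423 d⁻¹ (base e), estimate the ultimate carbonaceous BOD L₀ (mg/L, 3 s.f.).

BOD₅ = L₀(1 − e^(−5k_1)) ⇒ L₀ = BOD₅ / (1 − e^(−5×0.423))
= 66.6 / (1 − 0.1206) = 66.6 / 0.8794 = 75.74 mg/L.

L₀ ≈ 75.7 mg/L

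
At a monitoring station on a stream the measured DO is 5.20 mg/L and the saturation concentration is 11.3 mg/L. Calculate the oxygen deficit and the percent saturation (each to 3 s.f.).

D = C_s − C = 11.3 − 5.20 = 6.10 mg/L.
% saturation = 5.20/11.3 × 100 = 46.0 %.

D ≈ 6.10 mg/L; 46.0 % saturation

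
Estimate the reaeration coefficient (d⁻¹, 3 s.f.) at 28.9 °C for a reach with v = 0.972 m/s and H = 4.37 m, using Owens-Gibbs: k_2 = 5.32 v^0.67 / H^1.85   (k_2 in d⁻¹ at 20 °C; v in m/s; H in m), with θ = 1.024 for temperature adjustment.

k_2(20) = 5.32 × 0.972^0.67 / 4.37^1.85 = 5.32 × 0.9812 / 15.31 = 0.3410 d⁻¹.
k_2(28.9) = 0.3410 × 1.024^(28.9−20) = 0.3410 × 1.235 = 0.4211 d⁻¹.

k_2 ≈ 0.421 d⁻¹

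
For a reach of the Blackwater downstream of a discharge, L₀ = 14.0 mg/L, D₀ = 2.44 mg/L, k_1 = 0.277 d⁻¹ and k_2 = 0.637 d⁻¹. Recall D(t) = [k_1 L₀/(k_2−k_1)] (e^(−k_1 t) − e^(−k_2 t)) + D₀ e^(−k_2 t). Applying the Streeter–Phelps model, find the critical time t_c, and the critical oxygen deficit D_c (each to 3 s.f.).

With k_2/k_1 = 2.300 and 1 − D₀(k_2−k_1)/(k_1 L₀) = 0.7735,
t_c = ln(2.300 × 0.7735) / (0.637 − 0.277) = ln(1.779) / 0.3600 = 0.5759/0.3600 = 1.600 d.
L(t_c) = L₀ e^(−k_1 t_c) = 14.0 × 0.6420 = 8.988 mg/L, and at the critical point k_2 D_c = k_1 L, so D_c = (0.277/0.637) × 8.988 = 3.909 mg/L.

t_c ≈ 1.60 d; D_c ≈ 3.91 mg/L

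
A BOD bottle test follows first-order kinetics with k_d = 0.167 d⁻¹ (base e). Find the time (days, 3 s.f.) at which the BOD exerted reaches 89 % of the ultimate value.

y/L₀ = 1 − e^(−k_d t) = 0.89 ⇒ e^(−k_d t) = 0.110
t = −ln(0.110) / 0.167 = 2.207 / 0.167 = 13.22 d.

t ≈ 13.2 d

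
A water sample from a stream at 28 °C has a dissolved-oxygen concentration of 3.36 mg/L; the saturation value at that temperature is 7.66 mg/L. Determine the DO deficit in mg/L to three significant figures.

D ≈ 4.30 mg/L

D = C_s − C = 7.66 − 3.36 = 4.30 mg/L.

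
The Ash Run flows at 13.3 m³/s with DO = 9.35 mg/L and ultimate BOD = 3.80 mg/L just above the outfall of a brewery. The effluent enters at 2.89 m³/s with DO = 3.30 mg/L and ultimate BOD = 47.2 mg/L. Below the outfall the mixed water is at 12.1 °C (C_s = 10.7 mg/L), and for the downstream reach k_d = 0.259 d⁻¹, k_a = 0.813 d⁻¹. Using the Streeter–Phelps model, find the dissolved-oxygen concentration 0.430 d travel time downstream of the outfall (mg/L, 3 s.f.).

DO ≈ 7.96 mg/L

Mixed DO = (13.3×9.35 + 2.89×3.30)/(13.3+2.89) = 133.9/16.19 = 8.270 mg/L.
Mixed L₀ = (13.3×3.80 + 2.89×47.2)/(16.19) = 186.9/16.19 = 11.55 mg/L.
Initial deficit D₀ = C_s − DO₀ = 10.7 − 8.270 = 2.430 mg/L.
D(0.430) = [0.259×11.55/(0.813−0.259)](e^(−0.259×0.430) − e^(−0.813×0.430)) + 2.430 e^(−0.813×0.430)
= 5.398 × (0.8946 − 0.7050) + 2.430 × 0.7050 = 2.737 mg/L.
DO = 10.7 − 2.737 = 7.963 mg/L.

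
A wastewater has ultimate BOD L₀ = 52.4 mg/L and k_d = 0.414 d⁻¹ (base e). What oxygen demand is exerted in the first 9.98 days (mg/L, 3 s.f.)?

y_t = L₀(1 − e^(−k_d t)) = 52.4 × (1 − e^(−0.414×9.98))
= 52.4 × (1 − 0.01606) = 52.4 × 0.9839 = 51.56 mg/L.

y ≈ 51.6 mg/L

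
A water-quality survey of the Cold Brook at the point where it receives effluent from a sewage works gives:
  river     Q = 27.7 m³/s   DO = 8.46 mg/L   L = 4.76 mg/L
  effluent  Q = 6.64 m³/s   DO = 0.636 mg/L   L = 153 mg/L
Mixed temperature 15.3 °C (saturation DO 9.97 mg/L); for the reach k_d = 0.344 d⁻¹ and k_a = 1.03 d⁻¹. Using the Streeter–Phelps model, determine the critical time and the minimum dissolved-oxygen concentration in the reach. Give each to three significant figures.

t_c ≈ 1.31 d; minimum DO ≈ 2.85 mg/L

Mixed DO = (27.7×8.46 + 6.64×0.636)/(27.7+6.64) = 238.6/34.34 = 6.947 mg/L.
Mixed L₀ = (27.7×4.76 + 6.64×153)/(34.34) = 1148/34.34 = 33.42 mg/L.
Initial deficit D₀ = C_s − DO₀ = 9.97 − 6.947 = 3.023 mg/L.
t_c = (1/0.6860) ln[(1.03/0.344)(1 − 3.023×0.6860/(0.344×33.42))] = 1.458 × ln(2.454) = 1.309 d.
D_c = (0.344/1.03) × 33.42 × e^(−0.344×1.309) = 0.3340 × 33.42 × 0.6375 = 7.116 mg/L.
Minimum DO = 9.97 − 7.116 = 2.854 mg/L.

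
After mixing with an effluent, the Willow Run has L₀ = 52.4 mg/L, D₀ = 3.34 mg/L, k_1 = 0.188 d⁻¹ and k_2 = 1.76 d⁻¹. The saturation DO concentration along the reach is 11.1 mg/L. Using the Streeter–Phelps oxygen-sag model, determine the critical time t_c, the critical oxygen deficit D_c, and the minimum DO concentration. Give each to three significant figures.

t_c ≈ 0.938 d; D_c ≈ 4.69 mg/L; min DO ≈ 6.41 mg/L

With k_2/k_1 = 9.362 and 1 − D₀(k_2−k_1)/(k_1 L₀) = 0.4670,
t_c = ln(9.362 × 0.4670) / (1.76 − 0.188) = ln(4.372) / 1.572 = 1.475/1.572 = 0.9385 d.
D_c = (k_1/k_2) L₀ e^(−k_1 t_c) = (0.188/1.76) × 52.4 × e^(−0.188×0.9385) = 0.1068 × 52.4 × 0.8383 = 4.692 mg/L.
Minimum DO = C_s − D_c = 11.1 − 4.692 = 6.408 mg/L.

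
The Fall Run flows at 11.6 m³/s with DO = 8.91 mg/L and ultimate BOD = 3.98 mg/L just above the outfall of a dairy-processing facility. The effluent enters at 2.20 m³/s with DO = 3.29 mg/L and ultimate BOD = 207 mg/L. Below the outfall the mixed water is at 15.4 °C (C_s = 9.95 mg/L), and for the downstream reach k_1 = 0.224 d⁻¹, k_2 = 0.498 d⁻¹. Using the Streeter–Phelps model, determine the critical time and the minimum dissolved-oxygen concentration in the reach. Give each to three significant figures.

t_c ≈ 2.67 d; minimum DO ≈ 0.961 mg/L

Mixed DO = (11.6×8.91 + 2.20×3.29)/(11.6+2.20) = 110.6/13.80 = 8.014 mg/L.
Mixed L₀ = (11.6×3.98 + 2.20×207)/(13.80) = 501.6/13.80 = 36.35 mg/L.
Initial deficit D₀ = C_s − DO₀ = 9.95 − 8.014 = 1.936 mg/L.
t_c = (1/0.2740) ln[(0.498/0.224)(1 − 1.936×0.2740/(0.224×36.35))] = 3.650 × ln(2.078) = 2.670 d.
D_c = (0.224/0.498) × 36.35 × e^(−0.224×2.670) = 0.4498 × 36.35 × 0.5499 = 8.989 mg/L.
Minimum DO = 9.95 − 8.989 = 0.9607 mg/L.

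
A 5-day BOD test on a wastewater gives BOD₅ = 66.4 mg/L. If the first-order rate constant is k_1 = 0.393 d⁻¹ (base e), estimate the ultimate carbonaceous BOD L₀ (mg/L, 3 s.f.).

L₀ ≈ 77.2 mg/L

BOD₅ = L₀(1 − e^(−5k_1)) ⇒ L₀ = BOD₅ / (1 − e^(−5×0.393))
= 66.4 / (1 − 0.1402) = 66.4 / 0.8598 = 77.22 mg/L.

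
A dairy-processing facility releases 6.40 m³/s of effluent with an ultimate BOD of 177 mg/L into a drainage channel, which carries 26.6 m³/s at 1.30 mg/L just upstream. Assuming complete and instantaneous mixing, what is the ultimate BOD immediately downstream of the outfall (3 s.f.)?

35.4 mg/L

Flow-weighted mixing: C = (Q_r C_r + Q_w C_w)/(Q_r + Q_w)
= (26.6×1.30 + 6.40×177)/(26.6 + 6.40) = 1167/33.00 = 35.38 mg/L.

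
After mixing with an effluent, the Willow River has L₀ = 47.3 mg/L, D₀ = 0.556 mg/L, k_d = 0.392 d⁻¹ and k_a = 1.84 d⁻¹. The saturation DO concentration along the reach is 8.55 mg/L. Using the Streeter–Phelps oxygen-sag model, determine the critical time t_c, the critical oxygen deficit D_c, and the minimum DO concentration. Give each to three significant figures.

t_c ≈ 1.04 d; D_c ≈ 6.71 mg/L; min DO ≈ 1.84 mg/L

With k_a/k_d = 4.694 and 1 − D₀(k_a−k_d)/(k_d L₀) = 0.9566,
t_c = ln(4.694 × 0.9566) / (1.84 − 0.392) = ln(4.490) / 1.448 = 1.502/1.448 = 1.037 d.
L(t_c) = L₀ e^(−k_d t_c) = 47.3 × 0.6659 = 31.50 mg/L, and at the critical point k_a D_c = k_d L, so D_c = (0.392/1.84) × 31.50 = 6.710 mg/L.
Minimum DO = C_s − D_c = 8.55 − 6.710 = 1.840 mg/L.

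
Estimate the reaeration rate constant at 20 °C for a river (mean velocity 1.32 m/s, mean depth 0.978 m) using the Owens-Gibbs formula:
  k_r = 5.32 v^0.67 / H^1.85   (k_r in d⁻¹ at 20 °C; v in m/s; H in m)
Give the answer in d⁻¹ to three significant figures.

k_r ≈ 6.68 d⁻¹

k_r = 5.32 × 1.32^0.67 / 0.978^1.85 = 5.32 × 1.204 / 0.9597 = 6.677 d⁻¹.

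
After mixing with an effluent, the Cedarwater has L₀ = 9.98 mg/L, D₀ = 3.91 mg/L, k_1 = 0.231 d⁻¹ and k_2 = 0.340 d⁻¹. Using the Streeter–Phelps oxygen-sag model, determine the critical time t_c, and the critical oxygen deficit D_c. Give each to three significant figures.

t_c ≈ 1.67 d; D_c ≈ 4.61 mg/L

With k_2/k_1 = 1.472 and 1 − D₀(k_2−k_1)/(k_1 L₀) = 0.8151,
t_c = ln(1.472 × 0.8151) / (0.340 − 0.231) = ln(1.200) / 0.1090 = 0.1821/0.1090 = 1.671 d.
L(t_c) = L₀ e^(−k_1 t_c) = 9.98 × 0.6798 = 6.784 mg/L, and at the critical point k_2 D_c = k_1 L, so D_c = (0.231/0.340) × 6.784 = 4.609 mg/L.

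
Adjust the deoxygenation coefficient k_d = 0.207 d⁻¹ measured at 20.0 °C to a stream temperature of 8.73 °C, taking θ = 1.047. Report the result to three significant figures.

k_d ≈ 0.123 d⁻¹

k_d(T₂) = k_d(T₁) · θ^(T₂−T₁) = 0.207 × 1.047^(8.73−20.0)
= 0.207 × 1.047^-11.3 = 0.207 × 0.5959 = 0.1234 d⁻¹.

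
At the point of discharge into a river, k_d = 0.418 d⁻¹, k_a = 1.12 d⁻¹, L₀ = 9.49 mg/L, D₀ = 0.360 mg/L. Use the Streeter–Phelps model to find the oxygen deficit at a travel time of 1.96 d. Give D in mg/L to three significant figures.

k_d L₀/(k_a−k_d) = 0.418×9.49/(1.12−0.418) = 3.967/0.7020 = 5.651 mg/L.
e^(−k_d t) = e^(−0.418×1.960) = 0.4407; e^(−k_a t) = e^(−1.12×1.960) = 0.1113.
D = 5.651 × (0.4407 − 0.1113) + 0.360 × 0.1113 = 1.861 + 0.04008 = 1.902 mg/L.

D ≈ 1.90 mg/L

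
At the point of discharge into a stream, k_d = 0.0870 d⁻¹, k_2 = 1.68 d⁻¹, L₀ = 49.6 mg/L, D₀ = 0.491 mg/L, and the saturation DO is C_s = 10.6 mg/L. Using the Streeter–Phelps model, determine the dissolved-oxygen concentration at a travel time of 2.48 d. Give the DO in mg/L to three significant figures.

DO ≈ 8.45 mg/L

k_d L₀/(k_2−k_d) = 0.0870×49.6/(1.68−0.0870) = 4.315/1.593 = 2.709 mg/L.
e^(−k_d t) = e^(−0.0870×2.480) = 0.8059; e^(−k_2 t) = e^(−1.68×2.480) = 0.01551.
D = 2.709 × (0.8059 − 0.01551) + 0.491 × 0.01551 = 2.141 + 0.007614 = 2.149 mg/L.
DO = C_s − D = 10.6 − 2.149 = 8.451 mg/L.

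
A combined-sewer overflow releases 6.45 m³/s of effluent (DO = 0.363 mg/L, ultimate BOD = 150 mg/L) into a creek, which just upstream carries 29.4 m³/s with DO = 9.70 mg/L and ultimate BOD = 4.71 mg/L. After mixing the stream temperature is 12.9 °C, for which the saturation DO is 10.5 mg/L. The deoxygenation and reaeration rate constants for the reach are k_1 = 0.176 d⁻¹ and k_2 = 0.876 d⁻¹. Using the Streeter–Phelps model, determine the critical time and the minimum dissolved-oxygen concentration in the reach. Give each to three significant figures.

Mixed DO = (29.4×9.70 + 6.45×0.363)/(29.4+6.45) = 287.5/35.85 = 8.020 mg/L.
Mixed L₀ = (29.4×4.71 + 6.45×150)/(35.85) = 1106/35.85 = 30.85 mg/L.
Initial deficit D₀ = C_s − DO₀ = 10.5 − 8.020 = 2.480 mg/L.
t_c = (1/0.7000) ln[(0.876/0.176)(1 − 2.480×0.7000/(0.176×30.85))] = 1.429 × ln(3.386) = 1.742 d.
D_c = (0.176/0.876) × 30.85 × e^(−0.176×1.742) = 0.2009 × 30.85 × 0.7359 = 4.561 mg/L.
Minimum DO = 10.5 − 4.561 = 5.939 mg/L.

t_c ≈ 1.74 d; minimum DO ≈ 5.94 mg/L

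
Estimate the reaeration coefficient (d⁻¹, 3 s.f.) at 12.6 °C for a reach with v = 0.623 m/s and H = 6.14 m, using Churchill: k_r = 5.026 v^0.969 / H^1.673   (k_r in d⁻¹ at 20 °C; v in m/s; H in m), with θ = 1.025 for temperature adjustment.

k_r ≈ 0.127 d⁻¹

k_r(20) = 5.026 × 0.623^0.969 / 6.14^1.673 = 5.026 × 0.6322 / 20.83 = 0.1526 d⁻¹.
k_r(12.6) = 0.1526 × 1.025^(12.6−20) = 0.1526 × 0.8330 = 0.1271 d⁻¹.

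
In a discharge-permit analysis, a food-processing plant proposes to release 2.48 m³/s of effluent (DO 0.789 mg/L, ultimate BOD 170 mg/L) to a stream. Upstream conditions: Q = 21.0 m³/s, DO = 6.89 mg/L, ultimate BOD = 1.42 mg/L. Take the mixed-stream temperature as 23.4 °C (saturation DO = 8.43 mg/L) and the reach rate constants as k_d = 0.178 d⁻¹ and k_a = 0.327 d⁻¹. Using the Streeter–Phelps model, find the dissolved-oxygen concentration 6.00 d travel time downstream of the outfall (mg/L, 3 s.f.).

Mixed DO = (21.0×6.89 + 2.48×0.789)/(21.0+2.48) = 146.6/23.48 = 6.246 mg/L.
Mixed L₀ = (21.0×1.42 + 2.48×170)/(23.48) = 451.4/23.48 = 19.23 mg/L.
Initial deficit D₀ = C_s − DO₀ = 8.43 − 6.246 = 2.184 mg/L.
D(6.00) = [0.178×19.23/(0.327−0.178)](e^(−0.178×6.00) − e^(−0.327×6.00)) + 2.184 e^(−0.327×6.00)
= 22.97 × (0.3437 − 0.1406) + 2.184 × 0.1406 = 4.972 mg/L.
DO = 8.43 − 4.972 = 3.458 mg/L.

DO ≈ 3.46 mg/L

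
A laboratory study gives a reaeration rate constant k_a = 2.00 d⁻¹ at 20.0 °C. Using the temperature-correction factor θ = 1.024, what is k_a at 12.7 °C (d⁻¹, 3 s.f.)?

k_a(T₂) = k_a(T₁) · θ^(T₂−T₁) = 2.00 × 1.024^(12.7−20.0)
= 2.00 × 1.024^-7.30 = 2.00 × 0.8410 = 1.682 d⁻¹.

k_a ≈ 1.68 d⁻¹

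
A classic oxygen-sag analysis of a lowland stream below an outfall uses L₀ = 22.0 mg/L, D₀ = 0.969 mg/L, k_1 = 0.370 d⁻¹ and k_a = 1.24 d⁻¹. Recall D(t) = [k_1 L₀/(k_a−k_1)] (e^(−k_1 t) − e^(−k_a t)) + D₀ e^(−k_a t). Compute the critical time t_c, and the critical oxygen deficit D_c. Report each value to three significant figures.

With k_a/k_1 = 3.351 and 1 − D₀(k_a−k_1)/(k_1 L₀) = 0.8964,
t_c = ln(3.351 × 0.8964) / (1.24 − 0.370) = ln(3.004) / 0.8700 = 1.100/0.8700 = 1.264 d.
D_c = (k_1/k_a) L₀ e^(−k_1 t_c) = (0.370/1.24) × 22.0 × e^(−0.370×1.264) = 0.2984 × 22.0 × 0.6264 = 4.112 mg/L.

t_c ≈ 1.26 d; D_c ≈ 4.11 mg/L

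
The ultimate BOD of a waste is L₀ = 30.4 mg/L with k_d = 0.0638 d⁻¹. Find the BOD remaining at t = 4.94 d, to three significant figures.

L_t = L₀ e^(−k_d t) = 30.4 × e^(−0.0638×4.94) = 30.4 × 0.7297 = 22.18 mg/L.

L ≈ 22.2 mg/L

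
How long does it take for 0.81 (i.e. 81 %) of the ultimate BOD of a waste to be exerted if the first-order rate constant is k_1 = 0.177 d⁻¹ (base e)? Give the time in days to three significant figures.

y/L₀ = 1 − e^(−k_1 t) = 0.81 ⇒ e^(−k_1 t) = 0.190
t = −ln(0.190) / 0.177 = 1.661 / 0.177 = 9.383 d.

t ≈ 9.38 d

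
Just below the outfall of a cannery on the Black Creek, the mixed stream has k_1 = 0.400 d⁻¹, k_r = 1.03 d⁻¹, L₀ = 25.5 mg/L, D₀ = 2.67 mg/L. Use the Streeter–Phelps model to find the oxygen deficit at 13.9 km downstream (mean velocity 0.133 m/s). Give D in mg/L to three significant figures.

D ≈ 6.09 mg/L

Travel time t = x/v = 13.9 km / (0.133 m/s) = 13900 m / 0.133 m/s = 104500 s = 1.210 d.
k_1 L₀/(k_r−k_1) = 0.400×25.5/(1.03−0.400) = 10.20/0.6300 = 16.19 mg/L.
e^(−k_1 t) = e^(−0.400×1.210) = 0.6164; e^(−k_r t) = e^(−1.03×1.210) = 0.2877.
D = 16.19 × (0.6164 − 0.2877) + 2.67 × 0.2877 = 5.322 + 0.7681 = 6.090 mg/L.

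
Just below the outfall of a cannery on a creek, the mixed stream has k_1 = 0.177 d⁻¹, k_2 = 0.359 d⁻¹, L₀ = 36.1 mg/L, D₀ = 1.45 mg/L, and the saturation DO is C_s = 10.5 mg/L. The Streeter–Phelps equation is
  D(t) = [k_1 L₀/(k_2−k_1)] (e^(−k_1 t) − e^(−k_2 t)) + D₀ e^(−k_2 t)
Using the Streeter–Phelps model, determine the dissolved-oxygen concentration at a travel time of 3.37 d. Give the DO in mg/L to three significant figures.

DO ≈ 1.20 mg/L

k_1 L₀/(k_2−k_1) = 0.177×36.1/(0.359−0.177) = 6.390/0.1820 = 35.11 mg/L.
e^(−k_1 t) = e^(−0.177×3.370) = 0.5507; e^(−k_2 t) = e^(−0.359×3.370) = 0.2982.
D = 35.11 × (0.5507 − 0.2982) + 1.45 × 0.2982 = 8.865 + 0.4325 = 9.297 mg/L.
DO = C_s − D = 10.5 − 9.297 = 1.203 mg/L.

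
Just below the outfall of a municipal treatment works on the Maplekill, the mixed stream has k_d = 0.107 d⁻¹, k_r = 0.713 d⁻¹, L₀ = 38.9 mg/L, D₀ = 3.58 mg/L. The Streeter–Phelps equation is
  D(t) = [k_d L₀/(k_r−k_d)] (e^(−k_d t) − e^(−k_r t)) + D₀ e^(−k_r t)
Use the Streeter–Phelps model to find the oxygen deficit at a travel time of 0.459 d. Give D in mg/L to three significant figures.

D ≈ 4.17 mg/L

k_d L₀/(k_r−k_d) = 0.107×38.9/(0.713−0.107) = 4.162/0.6060 = 6.868 mg/L.
e^(−k_d t) = e^(−0.107×0.4590) = 0.9521; e^(−k_r t) = e^(−0.713×0.4590) = 0.7209.
D = 6.868 × (0.9521 − 0.7209) + 3.58 × 0.7209 = 1.588 + 2.581 = 4.169 mg/L.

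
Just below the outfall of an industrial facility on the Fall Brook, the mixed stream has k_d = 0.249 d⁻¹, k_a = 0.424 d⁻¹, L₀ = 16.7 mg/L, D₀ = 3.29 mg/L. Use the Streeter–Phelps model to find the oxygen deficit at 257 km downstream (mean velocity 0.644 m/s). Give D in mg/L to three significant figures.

D ≈ 4.63 mg/L

Travel time t = x/v = 257 km / (0.644 m/s) = 257000 m / 0.644 m/s = 399100 s = 4.619 d.
k_d L₀/(k_a−k_d) = 0.249×16.7/(0.424−0.249) = 4.158/0.1750 = 23.76 mg/L.
e^(−k_d t) = e^(−0.249×4.619) = 0.3166; e^(−k_a t) = e^(−0.424×4.619) = 0.1411.
D = 23.76 × (0.3166 − 0.1411) + 3.29 × 0.1411 = 4.171 + 0.4642 = 4.635 mg/L.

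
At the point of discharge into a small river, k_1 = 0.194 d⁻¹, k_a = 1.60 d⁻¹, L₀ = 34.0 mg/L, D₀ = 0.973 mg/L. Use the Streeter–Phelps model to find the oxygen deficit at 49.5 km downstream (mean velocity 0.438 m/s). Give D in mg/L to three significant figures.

D ≈ 3.18 mg/L

Travel time t = x/v = 49.5 km / (0.438 m/s) = 49500 m / 0.438 m/s = 113000 s = 1.308 d.
k_1 L₀/(k_a−k_1) = 0.194×34.0/(1.60−0.194) = 6.596/1.406 = 4.691 mg/L.
e^(−k_1 t) = e^(−0.194×1.308) = 0.7759; e^(−k_a t) = e^(−1.60×1.308) = 0.1233.
D = 4.691 × (0.7759 − 0.1233) + 0.973 × 0.1233 = 3.061 + 0.1200 = 3.181 mg/L.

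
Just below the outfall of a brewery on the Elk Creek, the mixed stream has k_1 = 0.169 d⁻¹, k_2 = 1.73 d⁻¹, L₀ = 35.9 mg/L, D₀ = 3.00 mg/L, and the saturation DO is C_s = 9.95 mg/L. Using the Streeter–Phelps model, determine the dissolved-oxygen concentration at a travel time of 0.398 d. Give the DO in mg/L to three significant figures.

k_1 L₀/(k_2−k_1) = 0.169×35.9/(1.73−0.169) = 6.067/1.561 = 3.887 mg/L.
e^(−k_1 t) = e^(−0.169×0.3980) = 0.9350; e^(−k_2 t) = e^(−1.73×0.3980) = 0.5023.
D = 3.887 × (0.9350 − 0.5023) + 3.00 × 0.5023 = 1.682 + 1.507 = 3.188 mg/L.
DO = C_s − D = 9.95 − 3.188 = 6.762 mg/L.

DO ≈ 6.76 mg/L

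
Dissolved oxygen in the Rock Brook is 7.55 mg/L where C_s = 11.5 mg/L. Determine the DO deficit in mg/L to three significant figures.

D = C_s − C = 11.5 − 7.55 = 3.95 mg/L.

D ≈ 3.95 mg/L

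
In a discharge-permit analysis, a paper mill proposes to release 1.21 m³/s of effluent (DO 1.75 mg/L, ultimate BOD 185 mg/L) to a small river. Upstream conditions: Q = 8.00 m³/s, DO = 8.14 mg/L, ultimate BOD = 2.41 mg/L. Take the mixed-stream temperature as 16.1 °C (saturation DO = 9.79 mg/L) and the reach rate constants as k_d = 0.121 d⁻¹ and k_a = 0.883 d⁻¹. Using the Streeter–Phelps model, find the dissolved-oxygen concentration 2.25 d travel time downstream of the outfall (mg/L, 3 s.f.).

DO ≈ 6.83 mg/L

Mixed DO = (8.00×8.14 + 1.21×1.75)/(8.00+1.21) = 67.24/9.210 = 7.300 mg/L.
Mixed L₀ = (8.00×2.41 + 1.21×185)/(9.210) = 243.1/9.210 = 26.40 mg/L.
Initial deficit D₀ = C_s − DO₀ = 9.79 − 7.300 = 2.490 mg/L.
D(2.25) = [0.121×26.40/(0.883−0.121)](e^(−0.121×2.25) − e^(−0.883×2.25)) + 2.490 e^(−0.883×2.25)
= 4.192 × (0.7617 − 0.1371) + 2.490 × 0.1371 = 2.959 mg/L.
DO = 9.79 − 2.959 = 6.831 mg/L.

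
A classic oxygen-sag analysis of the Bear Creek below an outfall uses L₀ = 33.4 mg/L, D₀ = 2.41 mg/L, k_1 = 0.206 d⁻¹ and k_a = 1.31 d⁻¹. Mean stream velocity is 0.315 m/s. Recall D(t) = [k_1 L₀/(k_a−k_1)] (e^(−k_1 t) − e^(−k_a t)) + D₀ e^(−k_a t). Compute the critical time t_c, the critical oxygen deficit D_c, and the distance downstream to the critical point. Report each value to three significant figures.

t_c ≈ 1.23 d; D_c ≈ 4.07 mg/L; x_c ≈ 33.6 km

With k_a/k_1 = 6.359 and 1 − D₀(k_a−k_1)/(k_1 L₀) = 0.6133,
t_c = ln(6.359 × 0.6133) / (1.31 − 0.206) = ln(3.900) / 1.104 = 1.361/1.104 = 1.233 d.
D_c = (k_1/k_a) L₀ e^(−k_1 t_c) = (0.206/1.31) × 33.4 × e^(−0.206×1.233) = 0.1573 × 33.4 × 0.7757 = 4.074 mg/L.
x_c = v t_c = 0.315 m/s × 1.233 d × 86400 s/d = 33550 m ≈ 33.6 km.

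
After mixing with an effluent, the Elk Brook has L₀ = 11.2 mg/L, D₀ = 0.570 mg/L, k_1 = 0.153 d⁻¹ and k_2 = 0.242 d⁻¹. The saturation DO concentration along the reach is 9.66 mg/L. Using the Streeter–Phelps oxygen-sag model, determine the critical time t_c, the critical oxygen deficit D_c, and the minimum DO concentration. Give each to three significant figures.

t_c ≈ 4.81 d; D_c ≈ 3.39 mg/L; min DO ≈ 6.27 mg/L

At the critical point dD/dt = 0, so k_1 L₀ e^(−k_1 t) = k_2 D. Substituting D(t) from the Streeter–Phelps equation and solving for t gives
t_c = ln[(k_2/k_1)(1 − D₀(k_2−k_1)/(k_1 L₀))] / (k_2−k_1).
Here k_2−k_1 = 0.08900 d⁻¹ and 1 − D₀(k_2−k_1)/(k_1 L₀) = 1 − 0.570×0.08900/(0.153×11.2) = 0.9704, so
t_c = ln(1.582 × 0.9704) / 0.08900 = 0.4284 / 0.08900 = 4.814 d.
D_c = (k_1/k_2) L₀ e^(−k_1 t_c) = (0.153/0.242) × 11.2 × e^(−0.153×4.814) = 0.6322 × 11.2 × 0.4788 = 3.390 mg/L.
Minimum DO = C_s − D_c = 9.66 − 3.390 = 6.270 mg/L.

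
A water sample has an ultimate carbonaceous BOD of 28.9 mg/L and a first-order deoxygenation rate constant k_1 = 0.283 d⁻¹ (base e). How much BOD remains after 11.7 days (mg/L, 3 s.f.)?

L_t = L₀ e^(−k_1 t) = 28.9 × e^(−0.283×11.7) = 28.9 × 0.03648 = 1.054 mg/L.

L ≈ 1.05 mg/L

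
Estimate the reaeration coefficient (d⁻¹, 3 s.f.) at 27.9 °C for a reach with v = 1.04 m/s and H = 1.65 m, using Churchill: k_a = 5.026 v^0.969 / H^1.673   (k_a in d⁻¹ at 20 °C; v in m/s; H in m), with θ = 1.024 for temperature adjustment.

k_a ≈ 2.72 d⁻¹

k_a(20) = 5.026 × 1.04^0.969 / 1.65^1.673 = 5.026 × 1.039 / 2.311 = 2.259 d⁻¹.
k_a(27.9) = 2.259 × 1.024^(27.9−20) = 2.259 × 1.206 = 2.724 d⁻¹.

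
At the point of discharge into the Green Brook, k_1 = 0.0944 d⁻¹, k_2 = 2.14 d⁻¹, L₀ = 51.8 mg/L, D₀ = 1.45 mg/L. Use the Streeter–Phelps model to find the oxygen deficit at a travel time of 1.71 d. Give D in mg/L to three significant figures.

k_1 L₀/(k_2−k_1) = 0.0944×51.8/(2.14−0.0944) = 4.890/2.046 = 2.390 mg/L.
e^(−k_1 t) = e^(−0.0944×1.710) = 0.8509; e^(−k_2 t) = e^(−2.14×1.710) = 0.02575.
D = 2.390 × (0.8509 − 0.02575) + 1.45 × 0.02575 = 1.973 + 0.03733 = 2.010 mg/L.

D ≈ 2.01 mg/L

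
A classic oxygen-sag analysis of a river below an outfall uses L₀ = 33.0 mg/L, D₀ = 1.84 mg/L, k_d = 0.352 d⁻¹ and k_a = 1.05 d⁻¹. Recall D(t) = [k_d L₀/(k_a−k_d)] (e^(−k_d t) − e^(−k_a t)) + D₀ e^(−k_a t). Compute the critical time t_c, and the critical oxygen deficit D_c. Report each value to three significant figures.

At the critical point dD/dt = 0, so k_d L₀ e^(−k_d t) = k_a D. Substituting D(t) from the Streeter–Phelps equation and solving for t gives
t_c = ln[(k_a/k_d)(1 − D₀(k_a−k_d)/(k_d L₀))] / (k_a−k_d).
Here k_a−k_d = 0.6980 d⁻¹ and 1 − D₀(k_a−k_d)/(k_d L₀) = 1 − 1.84×0.6980/(0.352×33.0) = 0.8894, so
t_c = ln(2.983 × 0.8894) / 0.6980 = 0.9757 / 0.6980 = 1.398 d.
D_c = (k_d/k_a) L₀ e^(−k_d t_c) = (0.352/1.05) × 33.0 × e^(−0.352×1.398) = 0.3352 × 33.0 × 0.6114 = 6.763 mg/L.

t_c ≈ 1.40 d; D_c ≈ 6.76 mg/L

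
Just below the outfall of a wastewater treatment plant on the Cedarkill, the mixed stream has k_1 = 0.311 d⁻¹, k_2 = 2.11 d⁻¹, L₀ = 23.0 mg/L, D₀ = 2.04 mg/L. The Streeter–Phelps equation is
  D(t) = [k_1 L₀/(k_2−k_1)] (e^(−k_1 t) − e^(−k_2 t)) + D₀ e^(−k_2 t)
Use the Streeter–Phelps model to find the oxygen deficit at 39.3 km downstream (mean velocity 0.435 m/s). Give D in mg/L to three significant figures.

D ≈ 2.66 mg/L

Travel time t = x/v = 39.3 km / (0.435 m/s) = 39300 m / 0.435 m/s = 90340 s = 1.046 d.
k_1 L₀/(k_2−k_1) = 0.311×23.0/(2.11−0.311) = 7.153/1.799 = 3.976 mg/L.
e^(−k_1 t) = e^(−0.311×1.046) = 0.7224; e^(−k_2 t) = e^(−2.11×1.046) = 0.1101.
D = 3.976 × (0.7224 − 0.1101) + 2.04 × 0.1101 = 2.434 + 0.2246 = 2.659 mg/L.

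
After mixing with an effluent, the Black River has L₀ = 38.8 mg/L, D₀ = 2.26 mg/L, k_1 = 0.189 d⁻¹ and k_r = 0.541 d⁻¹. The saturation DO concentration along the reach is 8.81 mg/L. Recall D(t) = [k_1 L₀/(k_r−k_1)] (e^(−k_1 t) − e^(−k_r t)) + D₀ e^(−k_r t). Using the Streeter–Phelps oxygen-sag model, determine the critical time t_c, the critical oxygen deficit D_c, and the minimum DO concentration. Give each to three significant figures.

t_c ≈ 2.66 d; D_c ≈ 8.20 mg/L; min DO ≈ 0.613 mg/L

t_c = [1/(k_r−k_1)] ln[(k_r/k_1)(1 − D₀(k_r−k_1)/(k_1 L₀))]
= [1/(0.541−0.189)] ln[(0.541/0.189)(1 − 2.26×0.3520/(0.189×38.8))]
= (1/0.3520) ln[2.862 × 0.8915] = 2.841 × ln(2.552) = 2.841 × 0.9368 = 2.661 d.
D_c = (k_1/k_r) L₀ e^(−k_1 t_c) = (0.189/0.541) × 38.8 × e^(−0.189×2.661) = 0.3494 × 38.8 × 0.6047 = 8.197 mg/L.
Minimum DO = C_s − D_c = 8.81 − 8.197 = 0.6133 mg/L.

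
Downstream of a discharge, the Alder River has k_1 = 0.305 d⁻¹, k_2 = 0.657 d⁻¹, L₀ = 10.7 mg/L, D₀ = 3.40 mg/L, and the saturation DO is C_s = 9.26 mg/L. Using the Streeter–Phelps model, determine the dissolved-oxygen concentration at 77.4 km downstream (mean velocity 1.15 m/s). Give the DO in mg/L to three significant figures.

DO ≈ 5.47 mg/L

Travel time t = x/v = 77.4 km / (1.15 m/s) = 77400 m / 1.15 m/s = 67300 s = 0.7790 d.
k_1 L₀/(k_2−k_1) = 0.305×10.7/(0.657−0.305) = 3.263/0.3520 = 9.271 mg/L.
e^(−k_1 t) = e^(−0.305×0.7790) = 0.7885; e^(−k_2 t) = e^(−0.657×0.7790) = 0.5994.
D = 9.271 × (0.7885 − 0.5994) + 3.40 × 0.5994 = 1.753 + 2.038 = 3.791 mg/L.
DO = C_s − D = 9.26 − 3.791 = 5.469 mg/L.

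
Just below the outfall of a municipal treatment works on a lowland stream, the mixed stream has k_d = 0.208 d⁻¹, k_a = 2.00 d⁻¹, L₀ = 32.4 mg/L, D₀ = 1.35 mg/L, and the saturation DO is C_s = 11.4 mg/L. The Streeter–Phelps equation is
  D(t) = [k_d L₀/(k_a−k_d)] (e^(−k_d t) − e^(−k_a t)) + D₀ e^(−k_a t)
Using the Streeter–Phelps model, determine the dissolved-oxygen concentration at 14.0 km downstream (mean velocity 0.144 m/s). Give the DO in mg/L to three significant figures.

DO ≈ 8.68 mg/L

Travel time t = x/v = 14.0 km / (0.144 m/s) = 14000 m / 0.144 m/s = 97220 s = 1.125 d.
k_d L₀/(k_a−k_d) = 0.208×32.4/(2.00−0.208) = 6.739/1.792 = 3.761 mg/L.
e^(−k_d t) = e^(−0.208×1.125) = 0.7913; e^(−k_a t) = e^(−2.00×1.125) = 0.1053.
D = 3.761 × (0.7913 − 0.1053) + 1.35 × 0.1053 = 2.580 + 0.1422 = 2.722 mg/L.
DO = C_s − D = 11.4 − 2.722 = 8.678 mg/L.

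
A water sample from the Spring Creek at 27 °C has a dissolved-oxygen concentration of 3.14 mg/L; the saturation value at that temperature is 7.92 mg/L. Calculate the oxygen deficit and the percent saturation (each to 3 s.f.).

D = C_s − C = 7.92 − 3.14 = 4.78 mg/L.
% saturation = 3.14/7.92 × 100 = 39.6 %.

D ≈ 4.78 mg/L; 39.6 % saturation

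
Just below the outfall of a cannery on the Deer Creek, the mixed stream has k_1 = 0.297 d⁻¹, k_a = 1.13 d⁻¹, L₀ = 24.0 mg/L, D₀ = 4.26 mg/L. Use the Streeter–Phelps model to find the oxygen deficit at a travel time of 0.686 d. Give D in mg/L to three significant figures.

D ≈ 5.00 mg/L

k_1 L₀/(k_a−k_1) = 0.297×24.0/(1.13−0.297) = 7.128/0.8330 = 8.557 mg/L.
e^(−k_1 t) = e^(−0.297×0.6860) = 0.8157; e^(−k_a t) = e^(−1.13×0.6860) = 0.4606.
D = 8.557 × (0.8157 − 0.4606) + 4.26 × 0.4606 = 3.038 + 1.962 = 5.000 mg/L.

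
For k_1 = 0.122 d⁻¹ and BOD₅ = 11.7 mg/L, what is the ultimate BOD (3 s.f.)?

L₀ ≈ 25.6 mg/L

BOD₅ = L₀(1 − e^(−5k_1)) ⇒ L₀ = BOD₅ / (1 − e^(−5×0.122))
= 11.7 / (1 − 0.5434) = 11.7 / 0.4566 = 25.62 mg/L.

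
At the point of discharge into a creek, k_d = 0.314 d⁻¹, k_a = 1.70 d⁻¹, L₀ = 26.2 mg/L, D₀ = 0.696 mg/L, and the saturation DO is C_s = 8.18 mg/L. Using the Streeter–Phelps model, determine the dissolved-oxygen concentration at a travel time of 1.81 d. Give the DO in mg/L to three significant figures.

DO ≈ 5.06 mg/L

k_d L₀/(k_a−k_d) = 0.314×26.2/(1.70−0.314) = 8.227/1.386 = 5.936 mg/L.
e^(−k_d t) = e^(−0.314×1.810) = 0.5665; e^(−k_a t) = e^(−1.70×1.810) = 0.04610.
D = 5.936 × (0.5665 − 0.04610) + 0.696 × 0.04610 = 3.089 + 0.03208 = 3.121 mg/L.
DO = C_s − D = 8.18 − 3.121 = 5.059 mg/L.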